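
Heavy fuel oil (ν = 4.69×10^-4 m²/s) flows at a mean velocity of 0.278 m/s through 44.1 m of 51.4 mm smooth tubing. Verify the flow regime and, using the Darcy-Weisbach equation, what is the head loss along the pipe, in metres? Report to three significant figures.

h_f ≈ 7.10 m

Re = VD/ν = 0.278·0.05140/4.69×10^-4 = 30.5 → laminar (Re < 2300)
f = 64/Re = 2.101
h_f = f(L/D)V²/(2g) = 2.101·(44.1/0.05140)·0.278²/(2·9.81) = 7.099 m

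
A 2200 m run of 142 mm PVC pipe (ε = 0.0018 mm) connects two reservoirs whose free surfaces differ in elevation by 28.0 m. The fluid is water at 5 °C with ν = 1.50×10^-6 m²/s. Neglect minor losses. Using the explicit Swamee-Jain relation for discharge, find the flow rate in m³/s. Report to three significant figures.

Q ≈ 0.0229 m³/s

Swamee-Jain (Type II): Q = -0.965·√(gD⁵h_f/L)·ln[ε/(3.7D) + √(3.17ν²L/(gD³h_f))]
√(gD⁵h_f/L) = √(9.81·0.142⁵·28.0/2200) = 0.002685
ε/(3.7D) = 3.43×10^-6; √(3.17ν²L/(gD³h_f)) = 1.41×10^-4
Q = -0.965·0.002685·ln(1.447×10^-4) = 0.02291 m³/s
Check: V = 1.45 m/s, Re = 1.37×10^5, f = 0.01684, h_f = 27.8 m ≈ 28.0 m ✓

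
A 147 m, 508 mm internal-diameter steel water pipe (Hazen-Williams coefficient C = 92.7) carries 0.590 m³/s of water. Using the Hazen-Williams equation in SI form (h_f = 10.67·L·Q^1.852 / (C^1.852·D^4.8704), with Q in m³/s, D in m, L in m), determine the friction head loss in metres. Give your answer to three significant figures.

h_f ≈ 3.64 m

h_f = 10.67·147·0.590^1.852 / (92.7^1.852·0.508^4.8704) = 3.636 m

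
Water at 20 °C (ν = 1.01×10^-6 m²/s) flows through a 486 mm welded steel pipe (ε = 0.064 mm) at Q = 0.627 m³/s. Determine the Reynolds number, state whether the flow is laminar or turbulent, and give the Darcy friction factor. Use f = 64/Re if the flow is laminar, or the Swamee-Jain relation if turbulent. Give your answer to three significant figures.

Re ≈ 1.63×10^6; turbulent; f ≈ 0.0135

V = 4Q/(πD²) = 3.380 m/s
Re = VD/ν = 3.380·0.486/1.01×10^-6 = 1.63×10^6
Re > 4000 → turbulent; ε/D = 1.32×10^-4
Swamee-Jain: f = 0.01353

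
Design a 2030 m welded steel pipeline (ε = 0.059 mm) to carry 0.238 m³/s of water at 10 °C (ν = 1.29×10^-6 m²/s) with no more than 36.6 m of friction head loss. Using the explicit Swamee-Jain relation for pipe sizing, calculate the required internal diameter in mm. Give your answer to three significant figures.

Swamee-Jain (Type III): D = 0.66·[ε^1.25·(LQ²/(gh_f))^4.75 + ν·Q^9.4·(L/(gh_f))^5.2]^0.04
LQ²/(gh_f) = 0.3203; L/(gh_f) = 5.654
Term 1 = ε^1.25·(…)^4.75 = 2.32×10^-8; Term 2 = ν·Q^9.4·(…)^5.2 = 1.45×10^-8
D = 0.66·(2.32×10^-8 + 1.45×10^-8)^0.04 = 0.3331 m = 333 mm
Check: V = 2.73 m/s, Re = 7.05×10^5, f = 0.01486, h_f = 34.4 m ≈ 36.6 m ✓

D ≈ 333 mm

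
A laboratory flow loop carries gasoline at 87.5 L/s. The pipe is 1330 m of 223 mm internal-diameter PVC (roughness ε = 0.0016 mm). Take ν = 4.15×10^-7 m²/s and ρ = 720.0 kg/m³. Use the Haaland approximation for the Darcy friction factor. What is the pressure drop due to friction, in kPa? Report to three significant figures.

V = 4Q/(πD²) = 4·0.0875/(π·0.223²) = 2.240 m/s
Re = VD/ν = 2.240·0.223/4.15×10^-7 = 1.20×10^6 → turbulent
ε/D = 0.0016/223 = 7.17×10^-6
Haaland: f = 0.01138
h_f = f(L/D)V²/(2g) = 0.01138·(1330/0.223)·2.240²/(2·9.81) = 17.36 m
Δp = ρg·h_f = 720.0·9.81·17.36 = 122.6 kPa

Δp ≈ 123 kPa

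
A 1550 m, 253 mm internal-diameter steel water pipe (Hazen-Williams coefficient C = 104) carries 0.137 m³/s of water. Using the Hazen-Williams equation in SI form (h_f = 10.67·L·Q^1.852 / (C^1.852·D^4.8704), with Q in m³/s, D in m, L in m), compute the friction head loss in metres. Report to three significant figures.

h_f ≈ 61.8 m

h_f = 10.67·1550·0.137^1.852 / (104^1.852·0.253^4.8704) = 61.83 m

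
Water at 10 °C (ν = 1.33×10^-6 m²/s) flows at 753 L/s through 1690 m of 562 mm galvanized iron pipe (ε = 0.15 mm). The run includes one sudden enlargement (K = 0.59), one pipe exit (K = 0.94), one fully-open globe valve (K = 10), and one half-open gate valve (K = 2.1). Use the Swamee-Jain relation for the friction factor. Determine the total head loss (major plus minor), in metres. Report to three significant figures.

V = 4Q/(πD²) = 3.036 m/s; V²/2g = 0.4696 m
Re = 1.28×10^6, ε/D = 2.67×10^-4 → f = 0.01529 (Swamee-Jain)
Major: h_f = f(L/D)·V²/2g = 0.01529·3007·0.4696 = 21.59 m
Minor: ΣK = 13.6; h_m = ΣK·V²/2g = 6.401 m
Total H_L = 21.59 + 6.401 = 27.99 m

H_L ≈ 28.0 m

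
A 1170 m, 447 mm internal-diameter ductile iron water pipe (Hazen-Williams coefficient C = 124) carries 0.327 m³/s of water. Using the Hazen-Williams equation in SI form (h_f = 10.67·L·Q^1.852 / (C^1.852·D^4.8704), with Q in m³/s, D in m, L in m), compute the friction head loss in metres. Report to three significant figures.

h_f = 10.67·1170·0.327^1.852 / (124^1.852·0.447^4.8704) = 10.55 m

h_f ≈ 10.6 m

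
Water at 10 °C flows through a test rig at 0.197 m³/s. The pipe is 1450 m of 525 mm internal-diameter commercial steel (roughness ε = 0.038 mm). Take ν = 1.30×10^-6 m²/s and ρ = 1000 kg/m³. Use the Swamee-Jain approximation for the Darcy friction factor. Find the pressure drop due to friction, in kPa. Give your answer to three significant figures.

Δp ≈ 16.8 kPa

V = 4Q/(πD²) = 4·0.197/(π·0.525²) = 0.9100 m/s
Re = VD/ν = 0.9100·0.525/1.30×10^-6 = 3.68×10^5 → turbulent
ε/D = 0.038/525 = 7.24×10^-5
Swamee-Jain: f = 0.01473
h_f = f(L/D)V²/(2g) = 0.01473·(1450/0.525)·0.9100²/(2·9.81) = 1.717 m
Δp = ρg·h_f = 1000·9.81·1.717 = 16.84 kPa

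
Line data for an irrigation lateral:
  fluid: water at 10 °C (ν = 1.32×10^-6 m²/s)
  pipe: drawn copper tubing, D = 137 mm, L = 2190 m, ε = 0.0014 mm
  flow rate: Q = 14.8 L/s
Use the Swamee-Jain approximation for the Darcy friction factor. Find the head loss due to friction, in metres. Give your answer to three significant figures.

V = 4Q/(πD²) = 4·0.0148/(π·0.137²) = 1.004 m/s
Re = VD/ν = 1.004·0.137/1.32×10^-6 = 1.04×10^5 → turbulent
ε/D = 0.0014/137 = 1.02×10^-5
Swamee-Jain: f = 0.01777
h_f = f(L/D)V²/(2g) = 0.01777·(2190/0.137)·1.004²/(2·9.81) = 14.60 m

h_f ≈ 14.6 m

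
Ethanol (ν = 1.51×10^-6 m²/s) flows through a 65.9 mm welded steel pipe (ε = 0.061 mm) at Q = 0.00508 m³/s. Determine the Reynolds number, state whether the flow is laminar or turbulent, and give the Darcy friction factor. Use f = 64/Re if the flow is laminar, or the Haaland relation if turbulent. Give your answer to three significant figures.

V = 4Q/(πD²) = 1.489 m/s
Re = VD/ν = 1.489·0.0659/1.51×10^-6 = 6.50×10^4
Re > 4000 → turbulent; ε/D = 9.26×10^-4
Haaland: f = 0.02273

Re ≈ 6.50×10^4; turbulent; f ≈ 0.0227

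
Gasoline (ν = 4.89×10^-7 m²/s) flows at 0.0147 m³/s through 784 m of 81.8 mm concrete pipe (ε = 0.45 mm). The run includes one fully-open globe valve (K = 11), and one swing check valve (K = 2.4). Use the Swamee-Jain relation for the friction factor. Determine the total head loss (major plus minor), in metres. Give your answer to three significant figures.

H_L ≈ 126 m

V = 4Q/(πD²) = 2.797 m/s; V²/2g = 0.3988 m
Re = 4.68×10^5, ε/D = 0.00550 → f = 0.03156 (Swamee-Jain)
Major: h_f = f(L/D)·V²/2g = 0.03156·9584·0.3988 = 120.6 m
Minor: ΣK = 13.4; h_m = ΣK·V²/2g = 5.344 m
Total H_L = 120.6 + 5.344 = 126.0 m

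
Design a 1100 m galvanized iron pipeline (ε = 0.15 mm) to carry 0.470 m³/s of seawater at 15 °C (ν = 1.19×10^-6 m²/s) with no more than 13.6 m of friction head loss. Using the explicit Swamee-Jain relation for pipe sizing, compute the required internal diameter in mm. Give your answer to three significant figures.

D ≈ 480 mm

Swamee-Jain (Type III): D = 0.66·[ε^1.25·(LQ²/(gh_f))^4.75 + ν·Q^9.4·(L/(gh_f))^5.2]^0.04
LQ²/(gh_f) = 1.821; L/(gh_f) = 8.245
Term 1 = ε^1.25·(…)^4.75 = 2.86×10^-4; Term 2 = ν·Q^9.4·(…)^5.2 = 5.72×10^-5
D = 0.66·(2.86×10^-4 + 5.72×10^-5)^0.04 = 0.4797 m = 480 mm
Check: V = 2.60 m/s, Re = 1.05×10^6, f = 0.01584, h_f = 12.5 m ≈ 13.6 m ✓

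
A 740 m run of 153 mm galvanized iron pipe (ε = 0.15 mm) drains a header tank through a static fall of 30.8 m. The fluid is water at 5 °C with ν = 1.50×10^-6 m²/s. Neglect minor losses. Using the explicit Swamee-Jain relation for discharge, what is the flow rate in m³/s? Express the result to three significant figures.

Swamee-Jain (Type II): Q = -0.965·√(gD⁵h_f/L)·ln[ε/(3.7D) + √(3.17ν²L/(gD³h_f))]
√(gD⁵h_f/L) = √(9.81·0.153⁵·30.8/740) = 0.005851
ε/(3.7D) = 2.65×10^-4; √(3.17ν²L/(gD³h_f)) = 6.98×10^-5
Q = -0.965·0.005851·ln(3.348×10^-4) = 0.04518 m³/s
Check: V = 2.46 m/s, Re = 2.51×10^5, f = 0.02085, h_f = 31.0 m ≈ 30.8 m ✓

Q ≈ 0.0452 m³/s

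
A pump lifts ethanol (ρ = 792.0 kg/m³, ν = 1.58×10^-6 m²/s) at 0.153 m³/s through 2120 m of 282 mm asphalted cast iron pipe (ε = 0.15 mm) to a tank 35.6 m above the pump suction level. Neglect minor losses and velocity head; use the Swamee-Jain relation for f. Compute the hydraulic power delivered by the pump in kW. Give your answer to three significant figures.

V = 4Q/(πD²) = 2.450 m/s; Re = 4.37×10^5; ε/D = 5.32×10^-4; f = 0.01810
h_f = f(L/D)V²/2g = 41.61 m
Total head H = z + h_f = 35.6 + 41.61 = 77.21 m
P_hyd = ρgQH = 792.0·9.81·0.153·77.21 = 91.78 kW

P_hyd ≈ 91.8 kW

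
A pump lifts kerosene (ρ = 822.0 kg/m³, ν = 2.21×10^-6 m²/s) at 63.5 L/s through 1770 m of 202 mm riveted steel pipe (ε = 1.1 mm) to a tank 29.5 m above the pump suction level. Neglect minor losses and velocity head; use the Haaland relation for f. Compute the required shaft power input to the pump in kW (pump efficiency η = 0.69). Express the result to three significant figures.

V = 4Q/(πD²) = 1.981 m/s; Re = 1.81×10^5; ε/D = 0.00545; f = 0.03168
h_f = f(L/D)V²/2g = 55.55 m
Total head H = z + h_f = 29.5 + 55.55 = 85.05 m
P_hyd = ρgQH = 822.0·9.81·0.0635·85.05 = 43.55 kW
P_shaft = P_hyd/η = 43.55/0.69 = 63.12 kW

P_shaft ≈ 63.1 kW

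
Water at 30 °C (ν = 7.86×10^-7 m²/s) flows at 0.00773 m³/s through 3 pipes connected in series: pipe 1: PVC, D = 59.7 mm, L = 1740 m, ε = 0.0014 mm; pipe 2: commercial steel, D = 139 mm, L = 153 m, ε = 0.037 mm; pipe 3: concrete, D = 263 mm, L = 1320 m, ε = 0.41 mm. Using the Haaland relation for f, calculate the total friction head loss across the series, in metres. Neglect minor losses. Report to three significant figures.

H ≈ 176 m

Pipe 1: V = 2.761 m/s, Re = 2.10×10^5, ε/D = 2.35×10^-5, f = 0.01551, h_1 = f(L/D)V²/2g = 175.7 m
Pipe 2: V = 0.5094 m/s, Re = 9.01×10^4, ε/D = 2.66×10^-4, f = 0.01936, h_2 = f(L/D)V²/2g = 0.2819 m
Pipe 3: V = 0.1423 m/s, Re = 4.76×10^4, ε/D = 0.00156, f = 0.02535, h_3 = f(L/D)V²/2g = 0.1313 m
Series → Q common, losses add: H = Σh = 176.1 m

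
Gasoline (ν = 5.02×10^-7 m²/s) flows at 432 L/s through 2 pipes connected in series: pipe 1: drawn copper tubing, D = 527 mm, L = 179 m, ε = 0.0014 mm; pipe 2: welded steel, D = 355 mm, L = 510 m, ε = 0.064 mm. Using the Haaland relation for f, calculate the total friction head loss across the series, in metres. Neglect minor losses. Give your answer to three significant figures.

Pipe 1: V = 1.980 m/s, Re = 2.08×10^6, ε/D = 2.66×10^-6, f = 0.01035, h_1 = f(L/D)V²/2g = 0.7031 m
Pipe 2: V = 4.365 m/s, Re = 3.09×10^6, ε/D = 1.80×10^-4, f = 0.01379, h_2 = f(L/D)V²/2g = 19.23 m
Series → Q common, losses add: H = Σh = 19.94 m

H ≈ 19.9 m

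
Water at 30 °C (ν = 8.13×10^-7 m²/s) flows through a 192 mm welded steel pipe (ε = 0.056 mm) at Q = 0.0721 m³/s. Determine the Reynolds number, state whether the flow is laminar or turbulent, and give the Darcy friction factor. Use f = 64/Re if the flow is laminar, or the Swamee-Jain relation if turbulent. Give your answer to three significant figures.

V = 4Q/(πD²) = 2.490 m/s
Re = VD/ν = 2.490·0.192/8.13×10^-7 = 5.88×10^5
Re > 4000 → turbulent; ε/D = 2.92×10^-4
Swamee-Jain: f = 0.01613

Re ≈ 5.88×10^5; turbulent; f ≈ 0.0161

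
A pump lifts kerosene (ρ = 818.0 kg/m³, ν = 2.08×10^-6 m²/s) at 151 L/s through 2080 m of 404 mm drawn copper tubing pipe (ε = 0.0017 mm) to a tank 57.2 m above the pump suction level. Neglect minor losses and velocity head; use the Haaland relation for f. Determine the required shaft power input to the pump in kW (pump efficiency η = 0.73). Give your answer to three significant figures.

P_shaft ≈ 104 kW

V = 4Q/(πD²) = 1.178 m/s; Re = 2.29×10^5; ε/D = 4.21×10^-6; f = 0.01513
h_f = f(L/D)V²/2g = 5.508 m
Total head H = z + h_f = 57.2 + 5.508 = 62.71 m
P_hyd = ρgQH = 818.0·9.81·0.151·62.71 = 75.98 kW
P_shaft = P_hyd/η = 75.98/0.73 = 104.1 kW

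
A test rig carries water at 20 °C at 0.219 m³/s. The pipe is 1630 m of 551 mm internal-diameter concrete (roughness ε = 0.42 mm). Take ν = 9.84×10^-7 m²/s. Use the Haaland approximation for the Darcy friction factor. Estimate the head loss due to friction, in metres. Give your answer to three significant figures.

V = 4Q/(πD²) = 4·0.219/(π·0.551²) = 0.9184 m/s
Re = VD/ν = 0.9184·0.551/9.84×10^-7 = 5.14×10^5 → turbulent
ε/D = 0.42/551 = 7.62×10^-4
Haaland: f = 0.01905
h_f = f(L/D)V²/(2g) = 0.01905·(1630/0.551)·0.9184²/(2·9.81) = 2.423 m

h_f ≈ 2.42 m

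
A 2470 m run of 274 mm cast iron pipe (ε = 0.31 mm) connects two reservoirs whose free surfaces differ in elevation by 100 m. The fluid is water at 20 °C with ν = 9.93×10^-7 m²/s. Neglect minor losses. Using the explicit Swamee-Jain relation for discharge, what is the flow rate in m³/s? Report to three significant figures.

Swamee-Jain (Type II): Q = -0.965·√(gD⁵h_f/L)·ln[ε/(3.7D) + √(3.17ν²L/(gD³h_f))]
√(gD⁵h_f/L) = √(9.81·0.274⁵·100/2470) = 0.02477
ε/(3.7D) = 3.06×10^-4; √(3.17ν²L/(gD³h_f)) = 1.96×10^-5
Q = -0.965·0.02477·ln(3.253×10^-4) = 0.1919 m³/s
Check: V = 3.25 m/s, Re = 8.98×10^5, f = 0.02064, h_f = 100 m ≈ 100 m ✓

Q ≈ 0.192 m³/s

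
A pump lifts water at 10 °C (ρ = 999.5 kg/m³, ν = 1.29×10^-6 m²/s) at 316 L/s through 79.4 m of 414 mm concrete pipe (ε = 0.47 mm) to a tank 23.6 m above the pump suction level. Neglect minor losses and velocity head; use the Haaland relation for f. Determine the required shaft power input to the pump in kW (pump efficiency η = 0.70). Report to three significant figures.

V = 4Q/(πD²) = 2.347 m/s; Re = 7.53×10^5; ε/D = 0.00114; f = 0.02062
h_f = f(L/D)V²/2g = 1.111 m
Total head H = z + h_f = 23.6 + 1.111 = 24.71 m
P_hyd = ρgQH = 999.5·9.81·0.316·24.71 = 76.56 kW
P_shaft = P_hyd/η = 76.56/0.70 = 109.4 kW

P_shaft ≈ 109 kW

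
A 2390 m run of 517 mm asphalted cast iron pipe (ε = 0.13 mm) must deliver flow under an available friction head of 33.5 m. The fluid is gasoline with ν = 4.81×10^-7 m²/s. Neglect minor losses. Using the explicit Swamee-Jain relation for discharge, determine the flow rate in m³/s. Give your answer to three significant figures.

Swamee-Jain (Type II): Q = -0.965·√(gD⁵h_f/L)·ln[ε/(3.7D) + √(3.17ν²L/(gD³h_f))]
√(gD⁵h_f/L) = √(9.81·0.517⁵·33.5/2390) = 0.07127
ε/(3.7D) = 6.80×10^-5; √(3.17ν²L/(gD³h_f)) = 6.21×10^-6
Q = -0.965·0.07127·ln(7.417×10^-5) = 0.6540 m³/s
Check: V = 3.12 m/s, Re = 3.35×10^6, f = 0.01472, h_f = 33.7 m ≈ 33.5 m ✓

Q ≈ 0.654 m³/s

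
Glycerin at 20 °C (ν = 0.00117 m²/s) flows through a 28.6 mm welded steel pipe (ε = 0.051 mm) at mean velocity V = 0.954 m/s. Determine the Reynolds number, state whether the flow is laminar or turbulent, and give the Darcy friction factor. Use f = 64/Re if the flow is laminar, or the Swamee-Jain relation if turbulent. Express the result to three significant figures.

Re ≈ 23.3; laminar; f = 64/Re ≈ 2.74

Re = VD/ν = 0.9540·0.0286/0.00117 = 23.3
Re < 2300 → laminar → f = 64/Re = 2.744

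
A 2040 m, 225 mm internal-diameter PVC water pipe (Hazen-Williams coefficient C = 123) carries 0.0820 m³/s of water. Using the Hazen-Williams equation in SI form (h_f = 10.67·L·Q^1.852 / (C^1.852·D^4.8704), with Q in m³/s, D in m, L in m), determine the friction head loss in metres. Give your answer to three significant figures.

h_f ≈ 40.8 m

h_f = 10.67·2040·0.0820^1.852 / (123^1.852·0.225^4.8704) = 40.81 m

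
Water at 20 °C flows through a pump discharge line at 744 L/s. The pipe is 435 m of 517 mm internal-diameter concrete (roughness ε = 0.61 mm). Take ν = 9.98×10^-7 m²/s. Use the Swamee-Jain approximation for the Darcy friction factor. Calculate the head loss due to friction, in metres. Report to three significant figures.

V = 4Q/(πD²) = 4·0.744/(π·0.517²) = 3.544 m/s
Re = VD/ν = 3.544·0.517/9.98×10^-7 = 1.84×10^6 → turbulent
ε/D = 0.61/517 = 0.00118
Swamee-Jain: f = 0.02066
h_f = f(L/D)V²/(2g) = 0.02066·(435/0.517)·3.544²/(2·9.81) = 11.13 m

h_f ≈ 11.1 m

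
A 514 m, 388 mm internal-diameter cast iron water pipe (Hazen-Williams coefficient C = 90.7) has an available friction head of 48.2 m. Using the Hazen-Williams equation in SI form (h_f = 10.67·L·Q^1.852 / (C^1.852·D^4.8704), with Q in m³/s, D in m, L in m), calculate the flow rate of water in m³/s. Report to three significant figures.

Q ≈ 0.584 m³/s

Rearranging: Q = [h_f·C^1.852·D^4.8704 / (10.67·L)]^(1/1.852)
Q = [48.2·90.7^1.852·0.388^4.8704 / (10.67·514)]^0.540 = 0.5836 m³/s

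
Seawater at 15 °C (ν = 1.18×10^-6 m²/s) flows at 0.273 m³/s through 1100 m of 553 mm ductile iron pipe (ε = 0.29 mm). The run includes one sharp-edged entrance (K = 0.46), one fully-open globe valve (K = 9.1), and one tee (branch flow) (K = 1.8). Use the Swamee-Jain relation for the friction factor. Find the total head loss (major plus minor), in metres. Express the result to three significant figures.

V = 4Q/(πD²) = 1.137 m/s; V²/2g = 0.06585 m
Re = 5.33×10^5, ε/D = 5.24×10^-4 → f = 0.01787 (Swamee-Jain)
Major: h_f = f(L/D)·V²/2g = 0.01787·1989·0.06585 = 2.341 m
Minor: ΣK = 11.4; h_m = ΣK·V²/2g = 0.7480 m
Total H_L = 2.341 + 0.7480 = 3.089 m

H_L ≈ 3.09 m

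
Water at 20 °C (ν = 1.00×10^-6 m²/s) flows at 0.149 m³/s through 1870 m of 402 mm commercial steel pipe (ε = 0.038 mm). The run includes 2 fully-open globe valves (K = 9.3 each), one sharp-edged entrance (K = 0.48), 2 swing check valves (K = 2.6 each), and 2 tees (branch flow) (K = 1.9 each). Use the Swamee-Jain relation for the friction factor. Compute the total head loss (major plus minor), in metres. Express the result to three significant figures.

V = 4Q/(πD²) = 1.174 m/s; V²/2g = 0.07024 m
Re = 4.72×10^5, ε/D = 9.45×10^-5 → f = 0.01450 (Swamee-Jain)
Major: h_f = f(L/D)·V²/2g = 0.01450·4652·0.07024 = 4.738 m
Minor: ΣK = 28.1; h_m = ΣK·V²/2g = 1.972 m
Total H_L = 4.738 + 1.972 = 6.711 m

H_L ≈ 6.71 m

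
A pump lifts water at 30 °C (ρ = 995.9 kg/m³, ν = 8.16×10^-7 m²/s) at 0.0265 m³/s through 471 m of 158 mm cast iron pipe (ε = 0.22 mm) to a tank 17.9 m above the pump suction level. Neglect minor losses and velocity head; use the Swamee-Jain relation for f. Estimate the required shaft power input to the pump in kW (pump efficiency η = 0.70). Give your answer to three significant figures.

P_shaft ≈ 8.92 kW

V = 4Q/(πD²) = 1.352 m/s; Re = 2.62×10^5; ε/D = 0.00139; f = 0.02235
h_f = f(L/D)V²/2g = 6.204 m
Total head H = z + h_f = 17.9 + 6.204 = 24.10 m
P_hyd = ρgQH = 995.9·9.81·0.0265·24.10 = 6.241 kW
P_shaft = P_hyd/η = 6.241/0.70 = 8.915 kW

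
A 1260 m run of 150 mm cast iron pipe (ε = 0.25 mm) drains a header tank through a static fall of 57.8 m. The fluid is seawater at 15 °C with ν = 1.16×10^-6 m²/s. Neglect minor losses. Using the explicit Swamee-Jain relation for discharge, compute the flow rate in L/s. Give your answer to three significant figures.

Q ≈ 42.8 L/s

Swamee-Jain (Type II): Q = -0.965·√(gD⁵h_f/L)·ln[ε/(3.7D) + √(3.17ν²L/(gD³h_f))]
√(gD⁵h_f/L) = √(9.81·0.150⁵·57.8/1260) = 0.005846
ε/(3.7D) = 4.50×10^-4; √(3.17ν²L/(gD³h_f)) = 5.30×10^-5
Q = -0.965·0.005846·ln(5.034×10^-4) = 0.04284 m³/s
Check: V = 2.42 m/s, Re = 3.13×10^5, f = 0.02313, h_f = 58.2 m ≈ 57.8 m ✓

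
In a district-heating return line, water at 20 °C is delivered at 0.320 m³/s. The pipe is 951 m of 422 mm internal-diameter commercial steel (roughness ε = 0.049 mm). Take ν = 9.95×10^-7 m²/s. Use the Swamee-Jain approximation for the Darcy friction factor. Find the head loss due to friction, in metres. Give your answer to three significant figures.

h_f ≈ 8.28 m

V = 4Q/(πD²) = 4·0.320/(π·0.422²) = 2.288 m/s
Re = VD/ν = 2.288·0.422/9.95×10^-7 = 9.70×10^5 → turbulent
ε/D = 0.049/422 = 1.16×10^-4
Swamee-Jain: f = 0.01377
h_f = f(L/D)V²/(2g) = 0.01377·(951/0.422)·2.288²/(2·9.81) = 8.280 m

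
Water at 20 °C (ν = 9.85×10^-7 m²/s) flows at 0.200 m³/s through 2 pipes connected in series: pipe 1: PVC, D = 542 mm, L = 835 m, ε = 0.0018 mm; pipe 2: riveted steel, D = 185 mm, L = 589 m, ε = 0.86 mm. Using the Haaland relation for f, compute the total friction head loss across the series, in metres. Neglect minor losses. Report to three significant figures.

Pipe 1: V = 0.8668 m/s, Re = 4.77×10^5, ε/D = 3.32×10^-6, f = 0.01321, h_1 = f(L/D)V²/2g = 0.7794 m
Pipe 2: V = 7.440 m/s, Re = 1.40×10^6, ε/D = 0.00465, f = 0.02983, h_2 = f(L/D)V²/2g = 268.0 m
Series → Q common, losses add: H = Σh = 268.8 m

H ≈ 269 m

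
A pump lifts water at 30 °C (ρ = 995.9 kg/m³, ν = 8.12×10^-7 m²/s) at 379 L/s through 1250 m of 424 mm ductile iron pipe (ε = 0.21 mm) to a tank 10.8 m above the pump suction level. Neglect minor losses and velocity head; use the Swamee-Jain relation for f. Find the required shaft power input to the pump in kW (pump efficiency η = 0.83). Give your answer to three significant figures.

P_shaft ≈ 131 kW

V = 4Q/(πD²) = 2.684 m/s; Re = 1.40×10^6; ε/D = 4.95×10^-4; f = 0.01712
h_f = f(L/D)V²/2g = 18.53 m
Total head H = z + h_f = 10.8 + 18.53 = 29.33 m
P_hyd = ρgQH = 995.9·9.81·0.379·29.33 = 108.6 kW
P_shaft = P_hyd/η = 108.6/0.83 = 130.8 kW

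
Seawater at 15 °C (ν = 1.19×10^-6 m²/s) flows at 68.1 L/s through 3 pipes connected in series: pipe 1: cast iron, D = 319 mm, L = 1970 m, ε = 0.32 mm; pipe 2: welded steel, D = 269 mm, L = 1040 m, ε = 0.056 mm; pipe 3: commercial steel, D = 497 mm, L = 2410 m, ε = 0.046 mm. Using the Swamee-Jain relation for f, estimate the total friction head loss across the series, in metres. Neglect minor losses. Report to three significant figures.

Pipe 1: V = 0.8521 m/s, Re = 2.28×10^5, ε/D = 0.00100, f = 0.02104, h_1 = f(L/D)V²/2g = 4.809 m
Pipe 2: V = 1.198 m/s, Re = 2.71×10^5, ε/D = 2.08×10^-4, f = 0.01656, h_2 = f(L/D)V²/2g = 4.686 m
Pipe 3: V = 0.3510 m/s, Re = 1.47×10^5, ε/D = 9.26×10^-5, f = 0.01719, h_3 = f(L/D)V²/2g = 0.5235 m
Series → Q common, losses add: H = Σh = 10.02 m

H ≈ 10.0 m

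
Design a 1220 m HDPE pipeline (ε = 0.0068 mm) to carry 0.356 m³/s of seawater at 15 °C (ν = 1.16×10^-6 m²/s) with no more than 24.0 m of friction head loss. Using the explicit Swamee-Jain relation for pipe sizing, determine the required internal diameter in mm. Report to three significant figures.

Swamee-Jain (Type III): D = 0.66·[ε^1.25·(LQ²/(gh_f))^4.75 + ν·Q^9.4·(L/(gh_f))^5.2]^0.04
LQ²/(gh_f) = 0.6567; L/(gh_f) = 5.182
Term 1 = ε^1.25·(…)^4.75 = 4.71×10^-8; Term 2 = ν·Q^9.4·(…)^5.2 = 3.66×10^-7
D = 0.66·(4.71×10^-8 + 3.66×10^-7)^0.04 = 0.3666 m = 367 mm
Check: V = 3.37 m/s, Re = 1.07×10^6, f = 0.01194, h_f = 23.0 m ≈ 24.0 m ✓

D ≈ 367 mm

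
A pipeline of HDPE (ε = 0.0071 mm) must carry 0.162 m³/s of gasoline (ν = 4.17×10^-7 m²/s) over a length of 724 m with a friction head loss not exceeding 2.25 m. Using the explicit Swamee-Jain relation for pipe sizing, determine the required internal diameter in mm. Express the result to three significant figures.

D ≈ 384 mm

Swamee-Jain (Type III): D = 0.66·[ε^1.25·(LQ²/(gh_f))^4.75 + ν·Q^9.4·(L/(gh_f))^5.2]^0.04
LQ²/(gh_f) = 0.8608; L/(gh_f) = 32.80
Term 1 = ε^1.25·(…)^4.75 = 1.80×10^-7; Term 2 = ν·Q^9.4·(…)^5.2 = 1.18×10^-6
D = 0.66·(1.80×10^-7 + 1.18×10^-6)^0.04 = 0.3845 m = 384 mm
Check: V = 1.40 m/s, Re = 1.29×10^6, f = 0.01164, h_f = 2.17 m ≈ 2.25 m ✓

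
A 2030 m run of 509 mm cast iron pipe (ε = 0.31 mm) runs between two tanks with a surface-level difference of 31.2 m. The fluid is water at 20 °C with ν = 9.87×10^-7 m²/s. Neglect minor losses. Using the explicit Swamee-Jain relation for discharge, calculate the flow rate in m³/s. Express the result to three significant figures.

Swamee-Jain (Type II): Q = -0.965·√(gD⁵h_f/L)·ln[ε/(3.7D) + √(3.17ν²L/(gD³h_f))]
√(gD⁵h_f/L) = √(9.81·0.509⁵·31.2/2030) = 0.07177
ε/(3.7D) = 1.65×10^-4; √(3.17ν²L/(gD³h_f)) = 1.25×10^-5
Q = -0.965·0.07177·ln(1.771×10^-4) = 0.5983 m³/s
Check: V = 2.94 m/s, Re = 1.52×10^6, f = 0.01784, h_f = 31.3 m ≈ 31.2 m ✓

Q ≈ 0.598 m³/s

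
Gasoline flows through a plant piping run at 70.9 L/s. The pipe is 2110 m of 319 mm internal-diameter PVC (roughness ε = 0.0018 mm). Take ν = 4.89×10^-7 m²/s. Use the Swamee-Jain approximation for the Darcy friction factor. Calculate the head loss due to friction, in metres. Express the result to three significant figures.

V = 4Q/(πD²) = 4·0.0709/(π·0.319²) = 0.8871 m/s
Re = VD/ν = 0.8871·0.319/4.89×10^-7 = 5.79×10^5 → turbulent
ε/D = 0.0018/319 = 5.64×10^-6
Swamee-Jain: f = 0.01286
h_f = f(L/D)V²/(2g) = 0.01286·(2110/0.319)·0.8871²/(2·9.81) = 3.411 m

h_f ≈ 3.41 m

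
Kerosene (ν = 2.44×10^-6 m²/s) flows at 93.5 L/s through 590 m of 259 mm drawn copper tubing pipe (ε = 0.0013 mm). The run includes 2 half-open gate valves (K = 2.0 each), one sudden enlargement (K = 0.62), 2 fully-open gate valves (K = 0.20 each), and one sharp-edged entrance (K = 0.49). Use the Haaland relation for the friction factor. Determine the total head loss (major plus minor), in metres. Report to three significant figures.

V = 4Q/(πD²) = 1.775 m/s; V²/2g = 0.1605 m
Re = 1.88×10^5, ε/D = 5.02×10^-6 → f = 0.01571 (Haaland)
Major: h_f = f(L/D)·V²/2g = 0.01571·2278·0.1605 = 5.744 m
Minor: ΣK = 5.51; h_m = ΣK·V²/2g = 0.8845 m
Total H_L = 5.744 + 0.8845 = 6.629 m

H_L ≈ 6.63 m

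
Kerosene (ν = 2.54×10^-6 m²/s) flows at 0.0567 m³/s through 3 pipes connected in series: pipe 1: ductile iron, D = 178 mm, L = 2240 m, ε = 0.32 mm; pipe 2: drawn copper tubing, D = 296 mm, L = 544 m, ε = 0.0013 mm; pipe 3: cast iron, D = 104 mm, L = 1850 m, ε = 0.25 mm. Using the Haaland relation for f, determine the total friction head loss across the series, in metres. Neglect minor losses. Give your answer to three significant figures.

Pipe 1: V = 2.279 m/s, Re = 1.60×10^5, ε/D = 0.00180, f = 0.02386, h_1 = f(L/D)V²/2g = 79.45 m
Pipe 2: V = 0.8240 m/s, Re = 9.60×10^4, ε/D = 4.39×10^-6, f = 0.01799, h_2 = f(L/D)V²/2g = 1.144 m
Pipe 3: V = 6.675 m/s, Re = 2.73×10^5, ε/D = 0.00240, f = 0.02517, h_3 = f(L/D)V²/2g = 1017 m
Series → Q common, losses add: H = Σh = 1097 m

H ≈ 1100 m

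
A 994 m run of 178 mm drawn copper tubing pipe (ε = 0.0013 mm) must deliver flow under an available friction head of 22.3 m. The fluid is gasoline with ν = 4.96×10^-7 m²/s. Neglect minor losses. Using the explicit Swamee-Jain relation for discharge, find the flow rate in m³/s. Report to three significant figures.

Q ≈ 0.0637 m³/s

Swamee-Jain (Type II): Q = -0.965·√(gD⁵h_f/L)·ln[ε/(3.7D) + √(3.17ν²L/(gD³h_f))]
√(gD⁵h_f/L) = √(9.81·0.178⁵·22.3/994) = 0.006271
ε/(3.7D) = 1.97×10^-6; √(3.17ν²L/(gD³h_f)) = 2.51×10^-5
Q = -0.965·0.006271·ln(2.704×10^-5) = 0.06365 m³/s
Check: V = 2.56 m/s, Re = 9.18×10^5, f = 0.01195, h_f = 22.3 m ≈ 22.3 m ✓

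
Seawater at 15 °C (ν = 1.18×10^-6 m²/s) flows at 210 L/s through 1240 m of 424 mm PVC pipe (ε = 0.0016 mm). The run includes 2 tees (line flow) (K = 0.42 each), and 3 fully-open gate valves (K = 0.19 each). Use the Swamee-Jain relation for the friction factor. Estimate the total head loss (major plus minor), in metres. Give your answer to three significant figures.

H_L ≈ 4.45 m

V = 4Q/(πD²) = 1.487 m/s; V²/2g = 0.1127 m
Re = 5.34×10^5, ε/D = 3.77×10^-6 → f = 0.01300 (Swamee-Jain)
Major: h_f = f(L/D)·V²/2g = 0.01300·2925·0.1127 = 4.286 m
Minor: ΣK = 1.41; h_m = ΣK·V²/2g = 0.1590 m
Total H_L = 4.286 + 0.1590 = 4.445 m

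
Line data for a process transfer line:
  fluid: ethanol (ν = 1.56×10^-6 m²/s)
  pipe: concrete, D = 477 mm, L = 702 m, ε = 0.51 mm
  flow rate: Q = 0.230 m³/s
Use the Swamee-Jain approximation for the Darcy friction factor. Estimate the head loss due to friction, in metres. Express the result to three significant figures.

h_f ≈ 2.59 m

V = 4Q/(πD²) = 4·0.230/(π·0.477²) = 1.287 m/s
Re = VD/ν = 1.287·0.477/1.56×10^-6 = 3.94×10^5 → turbulent
ε/D = 0.51/477 = 0.00107
Swamee-Jain: f = 0.02081
h_f = f(L/D)V²/(2g) = 0.02081·(702/0.477)·1.287²/(2·9.81) = 2.586 m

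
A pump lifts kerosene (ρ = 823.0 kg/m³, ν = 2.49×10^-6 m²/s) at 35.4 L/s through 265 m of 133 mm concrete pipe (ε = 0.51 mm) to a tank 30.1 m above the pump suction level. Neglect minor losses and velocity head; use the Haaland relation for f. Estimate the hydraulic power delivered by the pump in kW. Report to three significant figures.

V = 4Q/(πD²) = 2.548 m/s; Re = 1.36×10^5; ε/D = 0.00383; f = 0.02887
h_f = f(L/D)V²/2g = 19.03 m
Total head H = z + h_f = 30.1 + 19.03 = 49.13 m
P_hyd = ρgQH = 823.0·9.81·0.0354·49.13 = 14.04 kW

P_hyd ≈ 14.0 kW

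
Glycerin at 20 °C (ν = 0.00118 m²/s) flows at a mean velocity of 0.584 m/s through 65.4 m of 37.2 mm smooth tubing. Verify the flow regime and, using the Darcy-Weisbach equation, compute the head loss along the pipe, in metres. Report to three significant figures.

Re = VD/ν = 0.584·0.03720/0.00118 = 18.4 → laminar (Re < 2300)
f = 64/Re = 3.476
h_f = f(L/D)V²/(2g) = 3.476·(65.4/0.03720)·0.584²/(2·9.81) = 106.2 m

h_f ≈ 106 m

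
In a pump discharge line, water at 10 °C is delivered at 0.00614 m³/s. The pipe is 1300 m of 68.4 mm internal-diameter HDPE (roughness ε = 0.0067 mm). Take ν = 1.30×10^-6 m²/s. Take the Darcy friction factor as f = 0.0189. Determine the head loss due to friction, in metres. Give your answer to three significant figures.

h_f ≈ 51.1 m

V = 4Q/(πD²) = 4·0.00614/(π·0.0684²) = 1.671 m/s
h_f = f(L/D)V²/(2g) = 0.01890·(1300/0.0684)·1.671²/(2·9.81) = 51.12 m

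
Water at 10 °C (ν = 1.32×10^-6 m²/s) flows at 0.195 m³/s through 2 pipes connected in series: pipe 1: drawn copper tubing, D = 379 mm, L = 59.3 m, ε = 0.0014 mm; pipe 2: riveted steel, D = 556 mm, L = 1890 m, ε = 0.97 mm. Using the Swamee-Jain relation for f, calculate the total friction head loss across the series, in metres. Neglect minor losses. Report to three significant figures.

Pipe 1: V = 1.728 m/s, Re = 4.96×10^5, ε/D = 3.69×10^-6, f = 0.01317, h_1 = f(L/D)V²/2g = 0.3137 m
Pipe 2: V = 0.8031 m/s, Re = 3.38×10^5, ε/D = 0.00174, f = 0.02332, h_2 = f(L/D)V²/2g = 2.607 m
Series → Q common, losses add: H = Σh = 2.920 m

H ≈ 2.92 m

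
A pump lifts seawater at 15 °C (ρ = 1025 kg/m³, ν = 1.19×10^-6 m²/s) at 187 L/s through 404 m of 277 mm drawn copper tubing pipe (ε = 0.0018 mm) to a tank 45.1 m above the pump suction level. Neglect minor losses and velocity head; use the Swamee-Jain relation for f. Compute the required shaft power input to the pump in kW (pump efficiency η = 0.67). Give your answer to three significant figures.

P_shaft ≈ 151 kW

V = 4Q/(πD²) = 3.103 m/s; Re = 7.22×10^5; ε/D = 6.50×10^-6; f = 0.01240
h_f = f(L/D)V²/2g = 8.877 m
Total head H = z + h_f = 45.1 + 8.877 = 53.98 m
P_hyd = ρgQH = 1025·9.81·0.187·53.98 = 101.5 kW
P_shaft = P_hyd/η = 101.5/0.67 = 151.5 kW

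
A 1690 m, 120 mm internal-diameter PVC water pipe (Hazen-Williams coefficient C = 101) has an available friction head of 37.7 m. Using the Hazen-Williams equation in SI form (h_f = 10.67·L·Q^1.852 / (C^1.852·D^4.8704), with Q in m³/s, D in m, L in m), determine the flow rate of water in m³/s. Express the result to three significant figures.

Rearranging: Q = [h_f·C^1.852·D^4.8704 / (10.67·L)]^(1/1.852)
Q = [37.7·101^1.852·0.120^4.8704 / (10.67·1690)]^0.540 = 0.01367 m³/s

Q ≈ 0.0137 m³/s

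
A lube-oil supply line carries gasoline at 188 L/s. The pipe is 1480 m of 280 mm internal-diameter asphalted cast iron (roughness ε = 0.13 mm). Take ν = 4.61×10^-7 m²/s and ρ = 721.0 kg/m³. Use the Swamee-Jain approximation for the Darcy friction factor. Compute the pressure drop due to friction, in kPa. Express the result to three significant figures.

V = 4Q/(πD²) = 4·0.188/(π·0.280²) = 3.053 m/s
Re = VD/ν = 3.053·0.280/4.61×10^-7 = 1.85×10^6 → turbulent
ε/D = 0.13/280 = 4.64×10^-4
Swamee-Jain: f = 0.01679
h_f = f(L/D)V²/(2g) = 0.01679·(1480/0.280)·3.053²/(2·9.81) = 42.18 m
Δp = ρg·h_f = 721.0·9.81·42.18 = 298.3 kPa

Δp ≈ 298 kPa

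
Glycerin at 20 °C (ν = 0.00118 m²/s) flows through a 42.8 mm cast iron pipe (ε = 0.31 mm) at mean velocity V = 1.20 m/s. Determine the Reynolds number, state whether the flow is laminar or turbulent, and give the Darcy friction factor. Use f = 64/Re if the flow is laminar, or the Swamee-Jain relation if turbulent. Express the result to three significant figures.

Re ≈ 43.5; laminar; f = 64/Re ≈ 1.47

Re = VD/ν = 1.200·0.0428/0.00118 = 43.5
Re < 2300 → laminar → f = 64/Re = 1.470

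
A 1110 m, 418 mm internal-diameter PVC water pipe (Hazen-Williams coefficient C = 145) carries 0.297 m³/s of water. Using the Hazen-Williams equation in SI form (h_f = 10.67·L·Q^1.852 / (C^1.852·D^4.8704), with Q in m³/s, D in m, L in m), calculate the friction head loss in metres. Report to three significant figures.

h_f = 10.67·1110·0.297^1.852 / (145^1.852·0.418^4.8704) = 8.694 m

h_f ≈ 8.69 m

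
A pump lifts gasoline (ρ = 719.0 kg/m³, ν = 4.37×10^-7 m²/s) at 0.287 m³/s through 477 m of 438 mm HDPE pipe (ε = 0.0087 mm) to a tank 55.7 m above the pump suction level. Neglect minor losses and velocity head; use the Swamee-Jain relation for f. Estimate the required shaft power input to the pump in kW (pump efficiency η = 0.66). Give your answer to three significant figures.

P_shaft ≈ 178 kW

V = 4Q/(πD²) = 1.905 m/s; Re = 1.91×10^6; ε/D = 1.99×10^-5; f = 0.01112
h_f = f(L/D)V²/2g = 2.240 m
Total head H = z + h_f = 55.7 + 2.240 = 57.94 m
P_hyd = ρgQH = 719.0·9.81·0.287·57.94 = 117.3 kW
P_shaft = P_hyd/η = 117.3/0.66 = 177.7 kW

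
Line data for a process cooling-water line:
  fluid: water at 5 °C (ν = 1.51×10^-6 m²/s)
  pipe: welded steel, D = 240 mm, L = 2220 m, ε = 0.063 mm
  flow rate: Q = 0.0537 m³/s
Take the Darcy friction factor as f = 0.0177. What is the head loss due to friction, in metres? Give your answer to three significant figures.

h_f ≈ 11.8 m

V = 4Q/(πD²) = 4·0.0537/(π·0.240²) = 1.187 m/s
h_f = f(L/D)V²/(2g) = 0.01770·(2220/0.240)·1.187²/(2·9.81) = 11.76 m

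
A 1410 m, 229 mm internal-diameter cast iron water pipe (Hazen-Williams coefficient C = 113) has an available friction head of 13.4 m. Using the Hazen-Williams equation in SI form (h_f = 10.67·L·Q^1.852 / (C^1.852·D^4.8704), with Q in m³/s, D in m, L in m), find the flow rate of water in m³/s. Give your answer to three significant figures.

Q ≈ 0.0528 m³/s

Rearranging: Q = [h_f·C^1.852·D^4.8704 / (10.67·L)]^(1/1.852)
Q = [13.4·113^1.852·0.229^4.8704 / (10.67·1410)]^0.540 = 0.05279 m³/s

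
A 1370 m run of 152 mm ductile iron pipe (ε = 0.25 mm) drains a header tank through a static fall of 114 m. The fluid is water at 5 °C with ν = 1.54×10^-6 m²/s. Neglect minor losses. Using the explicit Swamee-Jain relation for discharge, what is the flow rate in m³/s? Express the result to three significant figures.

Q ≈ 0.0598 m³/s

Swamee-Jain (Type II): Q = -0.965·√(gD⁵h_f/L)·ln[ε/(3.7D) + √(3.17ν²L/(gD³h_f))]
√(gD⁵h_f/L) = √(9.81·0.152⁵·114/1370) = 0.008138
ε/(3.7D) = 4.45×10^-4; √(3.17ν²L/(gD³h_f)) = 5.12×10^-5
Q = -0.965·0.008138·ln(4.957×10^-4) = 0.05976 m³/s
Check: V = 3.29 m/s, Re = 3.25×10^5, f = 0.02303, h_f = 115 m ≈ 114 m ✓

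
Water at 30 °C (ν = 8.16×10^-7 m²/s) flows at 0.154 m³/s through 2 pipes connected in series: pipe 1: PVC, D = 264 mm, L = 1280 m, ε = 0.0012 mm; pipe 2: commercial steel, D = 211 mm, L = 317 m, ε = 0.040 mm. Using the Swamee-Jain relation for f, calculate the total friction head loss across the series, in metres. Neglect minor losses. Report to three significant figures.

H ≈ 44.9 m

Pipe 1: V = 2.813 m/s, Re = 9.10×10^5, ε/D = 4.55×10^-6, f = 0.01190, h_1 = f(L/D)V²/2g = 23.28 m
Pipe 2: V = 4.404 m/s, Re = 1.14×10^6, ε/D = 1.90×10^-4, f = 0.01455, h_2 = f(L/D)V²/2g = 21.61 m
Series → Q common, losses add: H = Σh = 44.89 m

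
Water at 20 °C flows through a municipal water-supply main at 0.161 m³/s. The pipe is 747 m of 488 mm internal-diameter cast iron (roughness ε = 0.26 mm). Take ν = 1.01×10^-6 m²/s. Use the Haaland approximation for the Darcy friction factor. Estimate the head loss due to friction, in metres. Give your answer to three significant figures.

V = 4Q/(πD²) = 4·0.161/(π·0.488²) = 0.8608 m/s
Re = VD/ν = 0.8608·0.488/1.01×10^-6 = 4.16×10^5 → turbulent
ε/D = 0.26/488 = 5.33×10^-4
Haaland: f = 0.01793
h_f = f(L/D)V²/(2g) = 0.01793·(747/0.488)·0.8608²/(2·9.81) = 1.037 m

h_f ≈ 1.04 m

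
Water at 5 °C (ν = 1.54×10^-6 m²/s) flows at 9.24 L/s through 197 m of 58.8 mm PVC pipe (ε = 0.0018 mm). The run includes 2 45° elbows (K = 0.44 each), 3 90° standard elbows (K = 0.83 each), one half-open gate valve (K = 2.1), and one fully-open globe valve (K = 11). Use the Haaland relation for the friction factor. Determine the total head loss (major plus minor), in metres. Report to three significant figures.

V = 4Q/(πD²) = 3.403 m/s; V²/2g = 0.5901 m
Re = 1.30×10^5, ε/D = 3.06×10^-5 → f = 0.01703 (Haaland)
Major: h_f = f(L/D)·V²/2g = 0.01703·3350·0.5901 = 33.68 m
Minor: ΣK = 16.5; h_m = ΣK·V²/2g = 9.720 m
Total H_L = 33.68 + 9.720 = 43.40 m

H_L ≈ 43.4 m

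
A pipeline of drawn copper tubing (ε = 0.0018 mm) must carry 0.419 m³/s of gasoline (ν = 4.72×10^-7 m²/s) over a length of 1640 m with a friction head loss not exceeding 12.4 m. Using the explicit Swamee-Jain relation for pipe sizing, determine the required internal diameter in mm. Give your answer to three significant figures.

D ≈ 457 mm

Swamee-Jain (Type III): D = 0.66·[ε^1.25·(LQ²/(gh_f))^4.75 + ν·Q^9.4·(L/(gh_f))^5.2]^0.04
LQ²/(gh_f) = 2.367; L/(gh_f) = 13.48
Term 1 = ε^1.25·(…)^4.75 = 3.95×10^-6; Term 2 = ν·Q^9.4·(…)^5.2 = 9.94×10^-5
D = 0.66·(3.95×10^-6 + 9.94×10^-5)^0.04 = 0.4572 m = 457 mm
Check: V = 2.55 m/s, Re = 2.47×10^6, f = 0.01020, h_f = 12.1 m ≈ 12.4 m ✓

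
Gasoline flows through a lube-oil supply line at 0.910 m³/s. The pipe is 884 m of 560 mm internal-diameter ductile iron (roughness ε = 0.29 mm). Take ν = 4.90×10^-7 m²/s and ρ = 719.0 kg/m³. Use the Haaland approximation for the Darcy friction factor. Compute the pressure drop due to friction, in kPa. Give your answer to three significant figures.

Δp ≈ 131 kPa

V = 4Q/(πD²) = 4·0.910/(π·0.560²) = 3.695 m/s
Re = VD/ν = 3.695·0.560/4.90×10^-7 = 4.22×10^6 → turbulent
ε/D = 0.29/560 = 5.18×10^-4
Haaland: f = 0.01697
h_f = f(L/D)V²/(2g) = 0.01697·(884/0.560)·3.695²/(2·9.81) = 18.64 m
Δp = ρg·h_f = 719.0·9.81·18.64 = 131.5 kPa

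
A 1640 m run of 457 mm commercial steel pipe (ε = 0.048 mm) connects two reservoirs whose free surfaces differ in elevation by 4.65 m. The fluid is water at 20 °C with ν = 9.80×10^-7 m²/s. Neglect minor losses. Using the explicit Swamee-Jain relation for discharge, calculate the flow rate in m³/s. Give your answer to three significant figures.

Swamee-Jain (Type II): Q = -0.965·√(gD⁵h_f/L)·ln[ε/(3.7D) + √(3.17ν²L/(gD³h_f))]
√(gD⁵h_f/L) = √(9.81·0.457⁵·4.65/1640) = 0.02355
ε/(3.7D) = 2.84×10^-5; √(3.17ν²L/(gD³h_f)) = 3.39×10^-5
Q = -0.965·0.02355·ln(6.225×10^-5) = 0.2201 m³/s
Check: V = 1.34 m/s, Re = 6.26×10^5, f = 0.01418, h_f = 4.67 m ≈ 4.65 m ✓

Q ≈ 0.220 m³/s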